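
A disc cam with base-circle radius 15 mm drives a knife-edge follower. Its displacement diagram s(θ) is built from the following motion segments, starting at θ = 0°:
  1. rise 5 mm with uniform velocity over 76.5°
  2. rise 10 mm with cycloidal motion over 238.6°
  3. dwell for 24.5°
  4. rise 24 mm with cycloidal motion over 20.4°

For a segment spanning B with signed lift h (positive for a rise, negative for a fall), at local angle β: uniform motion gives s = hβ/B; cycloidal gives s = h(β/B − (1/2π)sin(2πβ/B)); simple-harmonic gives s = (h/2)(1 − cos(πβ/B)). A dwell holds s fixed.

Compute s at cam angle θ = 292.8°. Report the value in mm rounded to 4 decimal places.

seg 1 [0°–76.5°] uniform, h=5: full span → s += 5 → s = 5.0000
seg 2 [76.5°–315.1°] cycloidal, h=10: θ=292.8° here. β=216.3, B=238.6. 10·(0.9065 − sin(2π·0.9065)/(2π)) = 9.9472 → s = 14.9472

14.9472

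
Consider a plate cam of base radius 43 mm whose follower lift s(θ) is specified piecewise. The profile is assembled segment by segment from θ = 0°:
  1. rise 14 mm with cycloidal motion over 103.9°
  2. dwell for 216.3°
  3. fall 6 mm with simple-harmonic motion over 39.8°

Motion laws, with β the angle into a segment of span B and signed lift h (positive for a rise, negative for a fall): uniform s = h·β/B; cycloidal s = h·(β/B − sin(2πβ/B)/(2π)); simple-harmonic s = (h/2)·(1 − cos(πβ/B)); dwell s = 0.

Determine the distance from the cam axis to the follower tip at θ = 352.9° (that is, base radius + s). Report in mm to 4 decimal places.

seg 1 [0°–103.9°] cycloidal, h=14: full span → s += 14 → s = 14.0000
seg 2 [103.9°–320.2°] dwell: s stays 14.0000
seg 3 [320.2°–360°] simple-harmonic, h=-6: θ=352.9° here. β=32.7, B=39.8. -6/2·(1 − cos(π·0.8216)) = -5.5411 → s = 8.4589
radial distance = base radius + s = 43 + 8.4589 = 51.4589

51.4589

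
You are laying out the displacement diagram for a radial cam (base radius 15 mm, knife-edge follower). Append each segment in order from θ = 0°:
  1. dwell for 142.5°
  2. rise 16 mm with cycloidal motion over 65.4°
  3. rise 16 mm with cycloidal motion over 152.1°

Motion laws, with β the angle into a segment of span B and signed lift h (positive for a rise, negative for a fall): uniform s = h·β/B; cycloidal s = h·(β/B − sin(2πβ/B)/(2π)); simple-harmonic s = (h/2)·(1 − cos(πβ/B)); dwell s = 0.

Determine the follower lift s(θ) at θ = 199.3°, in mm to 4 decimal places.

seg 1 [0°–142.5°] dwell: s stays 0.0000
seg 2 [142.5°–207.9°] cycloidal, h=16: θ=199.3° here. β=56.8, B=65.4. 16·(0.8685 − sin(2π·0.8685)/(2π)) = 15.7687 → s = 15.7687

15.7687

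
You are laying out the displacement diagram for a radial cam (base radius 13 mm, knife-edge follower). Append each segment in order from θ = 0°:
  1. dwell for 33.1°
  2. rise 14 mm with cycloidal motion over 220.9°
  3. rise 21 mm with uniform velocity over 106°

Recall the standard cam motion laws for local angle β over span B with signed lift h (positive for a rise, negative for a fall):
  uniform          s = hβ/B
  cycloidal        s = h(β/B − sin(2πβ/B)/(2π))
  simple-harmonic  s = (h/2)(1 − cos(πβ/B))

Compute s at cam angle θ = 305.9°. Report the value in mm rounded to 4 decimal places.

seg 1 [0°–33.1°] dwell: s stays 0.0000
seg 2 [33.1°–254°] cycloidal, h=14: full span → s += 14 → s = 14.0000
seg 3 [254°–360°] uniform, h=21: θ=305.9° here. β=51.9, B=106. 21·51.9/106 = 10.2821 → s = 24.2821

24.2821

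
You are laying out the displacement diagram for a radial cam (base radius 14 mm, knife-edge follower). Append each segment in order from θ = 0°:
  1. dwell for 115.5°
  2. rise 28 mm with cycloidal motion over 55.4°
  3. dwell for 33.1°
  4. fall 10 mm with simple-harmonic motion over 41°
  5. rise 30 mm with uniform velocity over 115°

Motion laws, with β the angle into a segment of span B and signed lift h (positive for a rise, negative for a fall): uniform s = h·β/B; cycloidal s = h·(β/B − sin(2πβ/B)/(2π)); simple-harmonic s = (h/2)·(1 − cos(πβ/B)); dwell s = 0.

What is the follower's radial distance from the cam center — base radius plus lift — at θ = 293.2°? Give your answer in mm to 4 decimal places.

seg 1 [0°–115.5°] dwell: s stays 0.0000
seg 2 [115.5°–170.9°] cycloidal, h=28: full span → s += 28 → s = 28.0000
seg 3 [170.9°–204°] dwell: s stays 28.0000
seg 4 [204°–245°] simple-harmonic, h=-10: full span → s += -10 → s = 18.0000
seg 5 [245°–360°] uniform, h=30: θ=293.2° here. β=48.2, B=115. 30·48.2/115 = 12.5739 → s = 30.5739
radial distance = base radius + s = 14 + 30.5739 = 44.5739

44.5739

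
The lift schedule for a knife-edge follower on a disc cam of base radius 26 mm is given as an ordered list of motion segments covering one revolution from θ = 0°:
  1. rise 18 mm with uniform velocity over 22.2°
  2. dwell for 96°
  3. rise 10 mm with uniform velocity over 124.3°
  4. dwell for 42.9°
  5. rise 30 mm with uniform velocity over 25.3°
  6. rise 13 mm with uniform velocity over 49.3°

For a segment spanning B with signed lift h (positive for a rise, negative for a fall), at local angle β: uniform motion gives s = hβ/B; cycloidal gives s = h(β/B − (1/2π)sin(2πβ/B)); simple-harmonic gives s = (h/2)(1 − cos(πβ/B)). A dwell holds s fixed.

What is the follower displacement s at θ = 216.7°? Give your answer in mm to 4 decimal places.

seg 1 [0°–22.2°] uniform, h=18: full span → s += 18 → s = 18.0000
seg 2 [22.2°–118.2°] dwell: s stays 18.0000
seg 3 [118.2°–242.5°] uniform, h=10: θ=216.7° here. β=98.5, B=124.3. 10·98.5/124.3 = 7.9244 → s = 25.9244

25.9244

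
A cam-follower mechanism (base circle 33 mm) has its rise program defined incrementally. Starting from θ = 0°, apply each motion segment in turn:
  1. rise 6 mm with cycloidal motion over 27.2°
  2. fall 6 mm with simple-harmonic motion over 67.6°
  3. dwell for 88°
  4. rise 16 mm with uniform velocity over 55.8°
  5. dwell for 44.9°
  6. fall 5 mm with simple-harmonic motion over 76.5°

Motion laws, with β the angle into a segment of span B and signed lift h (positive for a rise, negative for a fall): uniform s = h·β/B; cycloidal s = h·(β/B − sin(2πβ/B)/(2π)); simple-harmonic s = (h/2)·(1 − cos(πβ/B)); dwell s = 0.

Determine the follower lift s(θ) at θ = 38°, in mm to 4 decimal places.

seg 1 [0°–27.2°] cycloidal, h=6: full span → s += 6 → s = 6.0000
seg 2 [27.2°–94.8°] simple-harmonic, h=-6: θ=38° here. β=10.8, B=67.6. -6/2·(1 − cos(π·0.1598)) = -0.3700 → s = 5.6300

5.6300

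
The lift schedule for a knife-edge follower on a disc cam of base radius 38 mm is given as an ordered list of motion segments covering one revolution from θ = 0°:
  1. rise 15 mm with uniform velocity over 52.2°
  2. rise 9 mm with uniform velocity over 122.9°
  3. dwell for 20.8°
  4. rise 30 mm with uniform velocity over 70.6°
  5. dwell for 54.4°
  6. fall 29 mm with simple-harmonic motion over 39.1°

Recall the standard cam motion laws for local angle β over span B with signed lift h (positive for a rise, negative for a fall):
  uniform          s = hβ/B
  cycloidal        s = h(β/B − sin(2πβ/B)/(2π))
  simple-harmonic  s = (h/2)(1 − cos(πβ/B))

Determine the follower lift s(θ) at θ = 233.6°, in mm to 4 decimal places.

seg 1 [0°–52.2°] uniform, h=15: full span → s += 15 → s = 15.0000
seg 2 [52.2°–175.1°] uniform, h=9: full span → s += 9 → s = 24.0000
seg 3 [175.1°–195.9°] dwell: s stays 24.0000
seg 4 [195.9°–266.5°] uniform, h=30: θ=233.6° here. β=37.7, B=70.6. 30·37.7/70.6 = 16.0198 → s = 40.0198

40.0198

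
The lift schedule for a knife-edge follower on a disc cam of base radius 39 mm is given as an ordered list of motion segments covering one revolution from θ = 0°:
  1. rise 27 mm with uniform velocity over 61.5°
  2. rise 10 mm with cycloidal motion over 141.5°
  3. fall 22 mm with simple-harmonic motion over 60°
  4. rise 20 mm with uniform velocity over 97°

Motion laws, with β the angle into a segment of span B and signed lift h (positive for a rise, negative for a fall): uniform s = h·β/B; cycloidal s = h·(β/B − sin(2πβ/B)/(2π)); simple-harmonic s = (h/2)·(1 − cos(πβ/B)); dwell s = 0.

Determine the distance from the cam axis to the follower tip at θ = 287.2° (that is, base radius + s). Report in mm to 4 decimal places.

seg 1 [0°–61.5°] uniform, h=27: full span → s += 27 → s = 27.0000
seg 2 [61.5°–203°] cycloidal, h=10: full span → s += 10 → s = 37.0000
seg 3 [203°–263°] simple-harmonic, h=-22: full span → s += -22 → s = 15.0000
seg 4 [263°–360°] uniform, h=20: θ=287.2° here. β=24.2, B=97. 20·24.2/97 = 4.9897 → s = 19.9897
radial distance = base radius + s = 39 + 19.9897 = 58.9897

58.9897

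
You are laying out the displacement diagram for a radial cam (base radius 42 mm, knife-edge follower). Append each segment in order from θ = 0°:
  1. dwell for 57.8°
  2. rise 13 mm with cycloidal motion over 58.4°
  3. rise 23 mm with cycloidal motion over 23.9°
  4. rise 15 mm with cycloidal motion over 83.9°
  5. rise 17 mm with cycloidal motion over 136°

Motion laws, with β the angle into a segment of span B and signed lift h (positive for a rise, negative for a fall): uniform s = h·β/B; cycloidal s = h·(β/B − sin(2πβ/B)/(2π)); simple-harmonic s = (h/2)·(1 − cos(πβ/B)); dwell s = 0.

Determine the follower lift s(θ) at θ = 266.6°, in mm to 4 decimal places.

seg 1 [0°–57.8°] dwell: s stays 0.0000
seg 2 [57.8°–116.2°] cycloidal, h=13: full span → s += 13 → s = 13.0000
seg 3 [116.2°–140.1°] cycloidal, h=23: full span → s += 23 → s = 36.0000
seg 4 [140.1°–224°] cycloidal, h=15: full span → s += 15 → s = 51.0000
seg 5 [224°–360°] cycloidal, h=17: θ=266.6° here. β=42.6, B=136. 17·(0.3132 − sin(2π·0.3132)/(2π)) = 2.8301 → s = 53.8301

53.8301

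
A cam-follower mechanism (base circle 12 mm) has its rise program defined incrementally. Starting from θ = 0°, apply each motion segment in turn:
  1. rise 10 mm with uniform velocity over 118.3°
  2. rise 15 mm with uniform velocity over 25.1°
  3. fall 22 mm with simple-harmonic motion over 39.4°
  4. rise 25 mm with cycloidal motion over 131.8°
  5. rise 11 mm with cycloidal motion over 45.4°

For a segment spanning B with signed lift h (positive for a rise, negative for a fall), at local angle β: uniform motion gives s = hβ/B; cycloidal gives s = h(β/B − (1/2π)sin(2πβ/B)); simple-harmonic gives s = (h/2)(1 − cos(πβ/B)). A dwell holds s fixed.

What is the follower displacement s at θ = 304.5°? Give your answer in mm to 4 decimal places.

seg 1 [0°–118.3°] uniform, h=10: full span → s += 10 → s = 10.0000
seg 2 [118.3°–143.4°] uniform, h=15: full span → s += 15 → s = 25.0000
seg 3 [143.4°–182.8°] simple-harmonic, h=-22: full span → s += -22 → s = 3.0000
seg 4 [182.8°–314.6°] cycloidal, h=25: θ=304.5° here. β=121.7, B=131.8. 25·(0.9234 − sin(2π·0.9234)/(2π)) = 24.9268 → s = 27.9268

27.9268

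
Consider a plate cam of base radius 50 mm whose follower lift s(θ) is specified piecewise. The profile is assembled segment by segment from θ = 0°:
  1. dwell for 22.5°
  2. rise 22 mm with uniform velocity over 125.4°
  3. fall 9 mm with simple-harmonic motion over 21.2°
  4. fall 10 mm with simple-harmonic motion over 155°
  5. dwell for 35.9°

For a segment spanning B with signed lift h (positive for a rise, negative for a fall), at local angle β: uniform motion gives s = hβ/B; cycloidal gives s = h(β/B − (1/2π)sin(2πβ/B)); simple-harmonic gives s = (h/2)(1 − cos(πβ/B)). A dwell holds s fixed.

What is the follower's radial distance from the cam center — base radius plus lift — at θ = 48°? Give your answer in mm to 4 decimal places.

seg 1 [0°–22.5°] dwell: s stays 0.0000
seg 2 [22.5°–147.9°] uniform, h=22: θ=48° here. β=25.5, B=125.4. 22·25.5/125.4 = 4.4737 → s = 4.4737
radial distance = base radius + s = 50 + 4.4737 = 54.4737

54.4737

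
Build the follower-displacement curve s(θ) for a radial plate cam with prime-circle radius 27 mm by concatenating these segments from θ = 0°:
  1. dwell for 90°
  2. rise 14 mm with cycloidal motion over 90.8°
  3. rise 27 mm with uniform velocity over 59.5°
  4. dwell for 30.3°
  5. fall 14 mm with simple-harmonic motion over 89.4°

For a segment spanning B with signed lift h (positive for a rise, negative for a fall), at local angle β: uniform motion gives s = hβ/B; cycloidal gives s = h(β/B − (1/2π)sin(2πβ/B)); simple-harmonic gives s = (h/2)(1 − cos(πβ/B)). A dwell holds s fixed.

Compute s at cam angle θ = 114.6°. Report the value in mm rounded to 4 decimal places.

seg 1 [0°–90°] dwell: s stays 0.0000
seg 2 [90°–180.8°] cycloidal, h=14: θ=114.6° here. β=24.6, B=90.8. 14·(0.2709 − sin(2π·0.2709)/(2π)) = 1.5840 → s = 1.5840

1.5840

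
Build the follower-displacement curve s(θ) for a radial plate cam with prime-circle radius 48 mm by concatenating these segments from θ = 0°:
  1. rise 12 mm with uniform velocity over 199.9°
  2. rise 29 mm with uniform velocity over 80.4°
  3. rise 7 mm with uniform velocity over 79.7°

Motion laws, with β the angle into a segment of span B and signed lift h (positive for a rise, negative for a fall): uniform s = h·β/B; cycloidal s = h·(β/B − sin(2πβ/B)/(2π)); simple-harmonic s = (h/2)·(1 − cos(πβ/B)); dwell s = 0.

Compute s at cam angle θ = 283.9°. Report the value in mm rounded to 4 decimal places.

seg 1 [0°–199.9°] uniform, h=12: full span → s += 12 → s = 12.0000
seg 2 [199.9°–280.3°] uniform, h=29: full span → s += 29 → s = 41.0000
seg 3 [280.3°–360°] uniform, h=7: θ=283.9° here. β=3.6, B=79.7. 7·3.6/79.7 = 0.3162 → s = 41.3162

41.3162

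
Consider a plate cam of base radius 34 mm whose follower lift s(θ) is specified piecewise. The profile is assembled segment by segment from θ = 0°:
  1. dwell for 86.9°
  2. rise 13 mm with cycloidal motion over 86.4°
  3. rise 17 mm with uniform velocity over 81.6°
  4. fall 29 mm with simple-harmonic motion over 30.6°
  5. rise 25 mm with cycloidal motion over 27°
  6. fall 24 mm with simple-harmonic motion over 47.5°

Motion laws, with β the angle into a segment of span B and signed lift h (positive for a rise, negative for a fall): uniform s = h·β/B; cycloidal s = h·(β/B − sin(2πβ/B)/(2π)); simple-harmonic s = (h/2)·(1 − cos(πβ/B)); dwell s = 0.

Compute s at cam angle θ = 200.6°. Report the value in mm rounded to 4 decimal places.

seg 1 [0°–86.9°] dwell: s stays 0.0000
seg 2 [86.9°–173.3°] cycloidal, h=13: full span → s += 13 → s = 13.0000
seg 3 [173.3°–254.9°] uniform, h=17: θ=200.6° here. β=27.3, B=81.6. 17·27.3/81.6 = 5.6875 → s = 18.6875

18.6875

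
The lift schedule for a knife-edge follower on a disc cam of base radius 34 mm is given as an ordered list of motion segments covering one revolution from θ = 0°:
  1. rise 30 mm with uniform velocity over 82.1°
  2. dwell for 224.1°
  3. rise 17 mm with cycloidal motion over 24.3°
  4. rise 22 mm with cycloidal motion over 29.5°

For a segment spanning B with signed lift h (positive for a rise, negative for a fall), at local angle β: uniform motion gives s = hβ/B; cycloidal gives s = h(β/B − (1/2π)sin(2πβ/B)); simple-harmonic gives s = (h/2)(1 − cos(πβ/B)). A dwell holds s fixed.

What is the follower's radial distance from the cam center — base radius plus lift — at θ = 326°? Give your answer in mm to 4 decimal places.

seg 1 [0°–82.1°] uniform, h=30: full span → s += 30 → s = 30.0000
seg 2 [82.1°–306.2°] dwell: s stays 30.0000
seg 3 [306.2°–330.5°] cycloidal, h=17: θ=326° here. β=19.8, B=24.3. 17·(0.8148 − sin(2π·0.8148)/(2π)) = 16.3362 → s = 46.3362
radial distance = base radius + s = 34 + 46.3362 = 80.3362

80.3362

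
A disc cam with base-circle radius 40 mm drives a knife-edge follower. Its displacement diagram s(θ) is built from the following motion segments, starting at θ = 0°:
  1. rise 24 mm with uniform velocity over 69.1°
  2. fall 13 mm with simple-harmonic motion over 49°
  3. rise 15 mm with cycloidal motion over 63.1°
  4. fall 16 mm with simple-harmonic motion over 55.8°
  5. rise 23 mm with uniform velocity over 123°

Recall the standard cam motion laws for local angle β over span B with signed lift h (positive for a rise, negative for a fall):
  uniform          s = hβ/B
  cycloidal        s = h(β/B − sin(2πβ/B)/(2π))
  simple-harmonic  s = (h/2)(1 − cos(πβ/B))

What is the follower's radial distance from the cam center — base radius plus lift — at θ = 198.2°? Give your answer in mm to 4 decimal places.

seg 1 [0°–69.1°] uniform, h=24: full span → s += 24 → s = 24.0000
seg 2 [69.1°–118.1°] simple-harmonic, h=-13: full span → s += -13 → s = 11.0000
seg 3 [118.1°–181.2°] cycloidal, h=15: full span → s += 15 → s = 26.0000
seg 4 [181.2°–237°] simple-harmonic, h=-16: θ=198.2° here. β=17, B=55.8. -16/2·(1 − cos(π·0.3047)) = -3.3930 → s = 22.6070
radial distance = base radius + s = 40 + 22.6070 = 62.6070

62.6070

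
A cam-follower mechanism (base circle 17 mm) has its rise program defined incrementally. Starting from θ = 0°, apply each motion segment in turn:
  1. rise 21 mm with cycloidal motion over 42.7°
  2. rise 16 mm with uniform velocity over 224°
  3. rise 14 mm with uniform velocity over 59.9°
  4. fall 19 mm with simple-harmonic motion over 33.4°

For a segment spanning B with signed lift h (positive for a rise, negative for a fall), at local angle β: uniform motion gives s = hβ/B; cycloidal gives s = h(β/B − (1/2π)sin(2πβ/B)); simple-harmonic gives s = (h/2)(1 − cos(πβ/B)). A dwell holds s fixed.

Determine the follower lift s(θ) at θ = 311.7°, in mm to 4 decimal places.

seg 1 [0°–42.7°] cycloidal, h=21: full span → s += 21 → s = 21.0000
seg 2 [42.7°–266.7°] uniform, h=16: full span → s += 16 → s = 37.0000
seg 3 [266.7°–326.6°] uniform, h=14: θ=311.7° here. β=45, B=59.9. 14·45/59.9 = 10.5175 → s = 47.5175

47.5175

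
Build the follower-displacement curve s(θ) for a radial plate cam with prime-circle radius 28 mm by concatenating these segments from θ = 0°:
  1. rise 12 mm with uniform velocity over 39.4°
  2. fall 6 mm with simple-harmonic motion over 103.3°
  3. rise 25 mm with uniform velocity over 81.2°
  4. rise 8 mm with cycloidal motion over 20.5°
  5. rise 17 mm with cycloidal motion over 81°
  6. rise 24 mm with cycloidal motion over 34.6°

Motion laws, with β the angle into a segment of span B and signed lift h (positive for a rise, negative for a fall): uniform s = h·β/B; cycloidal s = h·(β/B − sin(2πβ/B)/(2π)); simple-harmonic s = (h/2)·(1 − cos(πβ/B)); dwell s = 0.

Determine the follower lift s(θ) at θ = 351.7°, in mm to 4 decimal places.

seg 1 [0°–39.4°] uniform, h=12: full span → s += 12 → s = 12.0000
seg 2 [39.4°–142.7°] simple-harmonic, h=-6: full span → s += -6 → s = 6.0000
seg 3 [142.7°–223.9°] uniform, h=25: full span → s += 25 → s = 31.0000
seg 4 [223.9°–244.4°] cycloidal, h=8: full span → s += 8 → s = 39.0000
seg 5 [244.4°–325.4°] cycloidal, h=17: full span → s += 17 → s = 56.0000
seg 6 [325.4°–360°] cycloidal, h=24: θ=351.7° here. β=26.3, B=34.6. 24·(0.7601 − sin(2π·0.7601)/(2π)) = 22.0548 → s = 78.0548

78.0548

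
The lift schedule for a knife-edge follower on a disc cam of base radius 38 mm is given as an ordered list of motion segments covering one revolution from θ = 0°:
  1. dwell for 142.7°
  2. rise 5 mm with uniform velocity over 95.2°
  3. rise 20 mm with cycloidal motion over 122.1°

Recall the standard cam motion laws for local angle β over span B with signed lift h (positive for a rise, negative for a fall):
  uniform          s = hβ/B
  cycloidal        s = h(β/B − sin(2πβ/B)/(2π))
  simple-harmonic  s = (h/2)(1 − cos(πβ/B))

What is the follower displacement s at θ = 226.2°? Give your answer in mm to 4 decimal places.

seg 1 [0°–142.7°] dwell: s stays 0.0000
seg 2 [142.7°–237.9°] uniform, h=5: θ=226.2° here. β=83.5, B=95.2. 5·83.5/95.2 = 4.3855 → s = 4.3855

4.3855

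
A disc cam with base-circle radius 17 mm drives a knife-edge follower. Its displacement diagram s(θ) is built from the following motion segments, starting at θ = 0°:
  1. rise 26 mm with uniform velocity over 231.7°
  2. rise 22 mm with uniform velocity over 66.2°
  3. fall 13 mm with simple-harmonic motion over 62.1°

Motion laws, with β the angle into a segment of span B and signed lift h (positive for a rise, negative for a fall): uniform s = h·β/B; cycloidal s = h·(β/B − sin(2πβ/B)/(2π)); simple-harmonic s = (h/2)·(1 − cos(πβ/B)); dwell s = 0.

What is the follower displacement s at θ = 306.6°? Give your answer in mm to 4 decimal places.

seg 1 [0°–231.7°] uniform, h=26: full span → s += 26 → s = 26.0000
seg 2 [231.7°–297.9°] uniform, h=22: full span → s += 22 → s = 48.0000
seg 3 [297.9°–360°] simple-harmonic, h=-13: θ=306.6° here. β=8.7, B=62.1. -13/2·(1 − cos(π·0.1401)) = -0.6195 → s = 47.3805

47.3805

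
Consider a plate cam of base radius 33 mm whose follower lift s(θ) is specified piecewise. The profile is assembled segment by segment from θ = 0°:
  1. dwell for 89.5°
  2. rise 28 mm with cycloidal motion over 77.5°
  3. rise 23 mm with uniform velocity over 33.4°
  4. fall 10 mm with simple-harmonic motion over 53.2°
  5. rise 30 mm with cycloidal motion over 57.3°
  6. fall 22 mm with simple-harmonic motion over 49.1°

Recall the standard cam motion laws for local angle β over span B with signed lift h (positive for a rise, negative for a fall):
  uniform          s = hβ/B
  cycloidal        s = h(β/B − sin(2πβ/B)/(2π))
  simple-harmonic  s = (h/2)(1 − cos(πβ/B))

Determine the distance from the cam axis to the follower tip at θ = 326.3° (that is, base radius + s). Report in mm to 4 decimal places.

seg 1 [0°–89.5°] dwell: s stays 0.0000
seg 2 [89.5°–167°] cycloidal, h=28: full span → s += 28 → s = 28.0000
seg 3 [167°–200.4°] uniform, h=23: full span → s += 23 → s = 51.0000
seg 4 [200.4°–253.6°] simple-harmonic, h=-10: full span → s += -10 → s = 41.0000
seg 5 [253.6°–310.9°] cycloidal, h=30: full span → s += 30 → s = 71.0000
seg 6 [310.9°–360°] simple-harmonic, h=-22: θ=326.3° here. β=15.4, B=49.1. -22/2·(1 − cos(π·0.3136)) = -4.9217 → s = 66.0783
radial distance = base radius + s = 33 + 66.0783 = 99.0783

99.0783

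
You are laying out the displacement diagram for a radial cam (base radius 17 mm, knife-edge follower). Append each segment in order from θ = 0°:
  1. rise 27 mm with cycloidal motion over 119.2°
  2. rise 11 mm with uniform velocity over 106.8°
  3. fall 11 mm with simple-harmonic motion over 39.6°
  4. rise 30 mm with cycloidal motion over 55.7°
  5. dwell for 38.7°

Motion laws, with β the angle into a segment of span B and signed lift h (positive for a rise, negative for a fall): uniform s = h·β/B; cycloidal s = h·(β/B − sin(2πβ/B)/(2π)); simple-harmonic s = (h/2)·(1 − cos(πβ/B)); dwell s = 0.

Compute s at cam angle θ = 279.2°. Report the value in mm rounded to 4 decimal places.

seg 1 [0°–119.2°] cycloidal, h=27: full span → s += 27 → s = 27.0000
seg 2 [119.2°–226°] uniform, h=11: full span → s += 11 → s = 38.0000
seg 3 [226°–265.6°] simple-harmonic, h=-11: full span → s += -11 → s = 27.0000
seg 4 [265.6°–321.3°] cycloidal, h=30: θ=279.2° here. β=13.6, B=55.7. 30·(0.2442 − sin(2π·0.2442)/(2π)) = 2.5535 → s = 29.5535

29.5535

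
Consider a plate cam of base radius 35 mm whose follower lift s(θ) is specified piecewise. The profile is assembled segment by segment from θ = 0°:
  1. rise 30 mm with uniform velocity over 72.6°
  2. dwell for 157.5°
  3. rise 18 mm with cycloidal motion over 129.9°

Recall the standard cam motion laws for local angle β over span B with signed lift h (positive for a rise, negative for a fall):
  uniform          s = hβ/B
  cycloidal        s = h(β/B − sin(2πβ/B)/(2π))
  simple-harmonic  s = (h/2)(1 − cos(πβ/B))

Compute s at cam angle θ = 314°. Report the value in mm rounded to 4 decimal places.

seg 1 [0°–72.6°] uniform, h=30: full span → s += 30 → s = 30.0000
seg 2 [72.6°–230.1°] dwell: s stays 30.0000
seg 3 [230.1°–360°] cycloidal, h=18: θ=314° here. β=83.9, B=129.9. 18·(0.6459 − sin(2π·0.6459)/(2π)) = 13.8992 → s = 43.8992

43.8992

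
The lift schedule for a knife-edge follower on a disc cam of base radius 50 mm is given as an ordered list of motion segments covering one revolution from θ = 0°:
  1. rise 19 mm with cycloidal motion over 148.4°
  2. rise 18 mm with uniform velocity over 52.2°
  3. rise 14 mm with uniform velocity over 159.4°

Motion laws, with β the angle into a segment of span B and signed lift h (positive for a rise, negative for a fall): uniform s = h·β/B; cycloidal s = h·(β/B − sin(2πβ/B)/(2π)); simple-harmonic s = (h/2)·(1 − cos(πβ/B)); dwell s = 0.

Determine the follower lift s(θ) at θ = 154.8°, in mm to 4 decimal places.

seg 1 [0°–148.4°] cycloidal, h=19: full span → s += 19 → s = 19.0000
seg 2 [148.4°–200.6°] uniform, h=18: θ=154.8° here. β=6.4, B=52.2. 18·6.4/52.2 = 2.2069 → s = 21.2069

21.2069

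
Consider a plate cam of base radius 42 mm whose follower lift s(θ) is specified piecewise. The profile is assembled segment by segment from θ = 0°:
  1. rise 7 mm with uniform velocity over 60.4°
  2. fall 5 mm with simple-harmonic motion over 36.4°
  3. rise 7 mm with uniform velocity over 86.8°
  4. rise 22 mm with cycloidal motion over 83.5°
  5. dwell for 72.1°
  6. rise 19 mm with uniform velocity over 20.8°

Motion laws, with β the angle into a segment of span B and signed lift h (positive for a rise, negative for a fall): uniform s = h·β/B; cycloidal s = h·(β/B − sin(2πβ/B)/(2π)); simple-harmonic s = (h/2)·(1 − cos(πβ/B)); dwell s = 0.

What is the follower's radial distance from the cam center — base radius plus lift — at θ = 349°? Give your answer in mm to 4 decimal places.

seg 1 [0°–60.4°] uniform, h=7: full span → s += 7 → s = 7.0000
seg 2 [60.4°–96.8°] simple-harmonic, h=-5: full span → s += -5 → s = 2.0000
seg 3 [96.8°–183.6°] uniform, h=7: full span → s += 7 → s = 9.0000
seg 4 [183.6°–267.1°] cycloidal, h=22: full span → s += 22 → s = 31.0000
seg 5 [267.1°–339.2°] dwell: s stays 31.0000
seg 6 [339.2°–360°] uniform, h=19: θ=349° here. β=9.8, B=20.8. 19·9.8/20.8 = 8.9519 → s = 39.9519
radial distance = base radius + s = 42 + 39.9519 = 81.9519

81.9519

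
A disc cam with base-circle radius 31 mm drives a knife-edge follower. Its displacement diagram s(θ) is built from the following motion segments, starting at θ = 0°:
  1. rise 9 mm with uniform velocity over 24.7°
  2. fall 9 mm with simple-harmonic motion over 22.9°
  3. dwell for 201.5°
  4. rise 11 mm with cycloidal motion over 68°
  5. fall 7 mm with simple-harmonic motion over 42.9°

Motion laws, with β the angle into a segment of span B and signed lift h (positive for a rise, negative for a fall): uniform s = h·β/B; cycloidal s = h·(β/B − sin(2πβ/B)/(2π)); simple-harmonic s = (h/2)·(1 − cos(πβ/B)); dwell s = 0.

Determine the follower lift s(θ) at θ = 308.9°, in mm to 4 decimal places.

seg 1 [0°–24.7°] uniform, h=9: full span → s += 9 → s = 9.0000
seg 2 [24.7°–47.6°] simple-harmonic, h=-9: full span → s += -9 → s = 0.0000
seg 3 [47.6°–249.1°] dwell: s stays 0.0000
seg 4 [249.1°–317.1°] cycloidal, h=11: θ=308.9° here. β=59.8, B=68. 11·(0.8794 − sin(2π·0.8794)/(2π)) = 10.8767 → s = 10.8767

10.8767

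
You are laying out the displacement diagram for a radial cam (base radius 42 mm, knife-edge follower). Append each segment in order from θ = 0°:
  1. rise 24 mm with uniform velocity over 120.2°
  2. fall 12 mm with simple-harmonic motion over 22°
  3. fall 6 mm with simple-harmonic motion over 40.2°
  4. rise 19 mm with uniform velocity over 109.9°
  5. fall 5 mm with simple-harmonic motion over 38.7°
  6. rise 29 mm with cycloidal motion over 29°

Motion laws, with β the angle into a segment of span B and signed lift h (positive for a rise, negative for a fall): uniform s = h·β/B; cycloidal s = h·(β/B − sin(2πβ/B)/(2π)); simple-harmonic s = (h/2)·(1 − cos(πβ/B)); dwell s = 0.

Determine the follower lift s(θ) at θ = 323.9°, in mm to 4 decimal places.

seg 1 [0°–120.2°] uniform, h=24: full span → s += 24 → s = 24.0000
seg 2 [120.2°–142.2°] simple-harmonic, h=-12: full span → s += -12 → s = 12.0000
seg 3 [142.2°–182.4°] simple-harmonic, h=-6: full span → s += -6 → s = 6.0000
seg 4 [182.4°–292.3°] uniform, h=19: full span → s += 19 → s = 25.0000
seg 5 [292.3°–331°] simple-harmonic, h=-5: θ=323.9° here. β=31.6, B=38.7. -5/2·(1 − cos(π·0.8165)) = -4.5961 → s = 20.4039

20.4039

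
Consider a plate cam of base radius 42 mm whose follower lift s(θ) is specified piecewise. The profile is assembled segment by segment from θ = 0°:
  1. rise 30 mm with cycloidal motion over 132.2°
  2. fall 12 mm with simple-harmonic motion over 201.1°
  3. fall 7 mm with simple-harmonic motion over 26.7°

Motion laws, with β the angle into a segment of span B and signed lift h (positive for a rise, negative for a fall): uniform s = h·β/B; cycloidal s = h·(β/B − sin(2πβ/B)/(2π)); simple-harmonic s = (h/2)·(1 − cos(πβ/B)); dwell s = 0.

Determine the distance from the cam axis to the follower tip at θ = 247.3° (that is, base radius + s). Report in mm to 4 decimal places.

seg 1 [0°–132.2°] cycloidal, h=30: full span → s += 30 → s = 30.0000
seg 2 [132.2°–333.3°] simple-harmonic, h=-12: θ=247.3° here. β=115.1, B=201.1. -12/2·(1 − cos(π·0.5724)) = -7.3521 → s = 22.6479
radial distance = base radius + s = 42 + 22.6479 = 64.6479

64.6479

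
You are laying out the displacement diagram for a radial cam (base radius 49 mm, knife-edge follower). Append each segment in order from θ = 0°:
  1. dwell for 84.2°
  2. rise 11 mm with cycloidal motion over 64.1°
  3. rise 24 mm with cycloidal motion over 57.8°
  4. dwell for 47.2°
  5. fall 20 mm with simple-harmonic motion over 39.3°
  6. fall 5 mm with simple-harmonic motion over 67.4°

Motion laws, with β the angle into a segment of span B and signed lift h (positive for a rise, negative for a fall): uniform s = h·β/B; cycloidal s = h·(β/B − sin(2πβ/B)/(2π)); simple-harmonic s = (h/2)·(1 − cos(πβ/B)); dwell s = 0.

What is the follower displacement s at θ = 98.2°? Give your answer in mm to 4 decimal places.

seg 1 [0°–84.2°] dwell: s stays 0.0000
seg 2 [84.2°–148.3°] cycloidal, h=11: θ=98.2° here. β=14, B=64.1. 11·(0.2184 − sin(2π·0.2184)/(2π)) = 0.6862 → s = 0.6862

0.6862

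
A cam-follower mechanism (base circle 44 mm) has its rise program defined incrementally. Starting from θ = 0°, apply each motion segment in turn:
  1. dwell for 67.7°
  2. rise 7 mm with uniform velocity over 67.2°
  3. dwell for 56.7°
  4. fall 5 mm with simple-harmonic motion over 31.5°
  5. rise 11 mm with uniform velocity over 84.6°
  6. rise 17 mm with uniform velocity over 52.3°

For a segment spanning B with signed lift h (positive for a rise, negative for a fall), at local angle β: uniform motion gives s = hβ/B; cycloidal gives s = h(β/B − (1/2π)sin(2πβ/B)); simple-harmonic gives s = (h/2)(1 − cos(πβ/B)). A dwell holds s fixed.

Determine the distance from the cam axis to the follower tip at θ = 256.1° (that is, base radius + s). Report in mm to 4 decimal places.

seg 1 [0°–67.7°] dwell: s stays 0.0000
seg 2 [67.7°–134.9°] uniform, h=7: full span → s += 7 → s = 7.0000
seg 3 [134.9°–191.6°] dwell: s stays 7.0000
seg 4 [191.6°–223.1°] simple-harmonic, h=-5: full span → s += -5 → s = 2.0000
seg 5 [223.1°–307.7°] uniform, h=11: θ=256.1° here. β=33, B=84.6. 11·33/84.6 = 4.2908 → s = 6.2908
radial distance = base radius + s = 44 + 6.2908 = 50.2908

50.2908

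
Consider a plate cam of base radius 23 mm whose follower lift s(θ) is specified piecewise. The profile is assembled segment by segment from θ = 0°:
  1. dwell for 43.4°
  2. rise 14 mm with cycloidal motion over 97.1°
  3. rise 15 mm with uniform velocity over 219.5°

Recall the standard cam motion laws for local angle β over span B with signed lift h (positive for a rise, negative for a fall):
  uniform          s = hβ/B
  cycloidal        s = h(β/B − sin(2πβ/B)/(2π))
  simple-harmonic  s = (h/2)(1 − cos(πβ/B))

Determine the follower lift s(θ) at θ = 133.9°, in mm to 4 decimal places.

seg 1 [0°–43.4°] dwell: s stays 0.0000
seg 2 [43.4°–140.5°] cycloidal, h=14: θ=133.9° here. β=90.5, B=97.1. 14·(0.9320 − sin(2π·0.9320)/(2π)) = 13.9713 → s = 13.9713

13.9713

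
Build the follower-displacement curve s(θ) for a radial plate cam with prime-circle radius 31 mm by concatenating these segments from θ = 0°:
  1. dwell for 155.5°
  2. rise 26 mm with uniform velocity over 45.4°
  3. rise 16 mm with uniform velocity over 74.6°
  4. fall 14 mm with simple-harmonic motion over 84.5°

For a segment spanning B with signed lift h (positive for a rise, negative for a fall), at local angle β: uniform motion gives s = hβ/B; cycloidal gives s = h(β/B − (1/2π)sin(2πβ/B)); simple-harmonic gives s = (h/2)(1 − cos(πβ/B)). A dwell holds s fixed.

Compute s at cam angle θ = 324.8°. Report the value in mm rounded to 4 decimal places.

seg 1 [0°–155.5°] dwell: s stays 0.0000
seg 2 [155.5°–200.9°] uniform, h=26: full span → s += 26 → s = 26.0000
seg 3 [200.9°–275.5°] uniform, h=16: full span → s += 16 → s = 42.0000
seg 4 [275.5°–360°] simple-harmonic, h=-14: θ=324.8° here. β=49.3, B=84.5. -14/2·(1 − cos(π·0.5834)) = -8.8138 → s = 33.1862

33.1862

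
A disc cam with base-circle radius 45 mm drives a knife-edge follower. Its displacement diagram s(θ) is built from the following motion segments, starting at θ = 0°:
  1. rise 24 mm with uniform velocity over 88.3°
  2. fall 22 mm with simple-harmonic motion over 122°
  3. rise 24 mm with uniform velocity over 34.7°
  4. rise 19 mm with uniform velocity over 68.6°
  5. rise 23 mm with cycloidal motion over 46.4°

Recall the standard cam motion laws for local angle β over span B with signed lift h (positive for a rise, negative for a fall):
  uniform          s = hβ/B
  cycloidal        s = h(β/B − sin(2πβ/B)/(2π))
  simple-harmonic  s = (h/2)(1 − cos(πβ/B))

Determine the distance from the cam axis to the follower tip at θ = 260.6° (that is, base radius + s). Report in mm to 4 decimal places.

seg 1 [0°–88.3°] uniform, h=24: full span → s += 24 → s = 24.0000
seg 2 [88.3°–210.3°] simple-harmonic, h=-22: full span → s += -22 → s = 2.0000
seg 3 [210.3°–245°] uniform, h=24: full span → s += 24 → s = 26.0000
seg 4 [245°–313.6°] uniform, h=19: θ=260.6° here. β=15.6, B=68.6. 19·15.6/68.6 = 4.3207 → s = 30.3207
radial distance = base radius + s = 45 + 30.3207 = 75.3207

75.3207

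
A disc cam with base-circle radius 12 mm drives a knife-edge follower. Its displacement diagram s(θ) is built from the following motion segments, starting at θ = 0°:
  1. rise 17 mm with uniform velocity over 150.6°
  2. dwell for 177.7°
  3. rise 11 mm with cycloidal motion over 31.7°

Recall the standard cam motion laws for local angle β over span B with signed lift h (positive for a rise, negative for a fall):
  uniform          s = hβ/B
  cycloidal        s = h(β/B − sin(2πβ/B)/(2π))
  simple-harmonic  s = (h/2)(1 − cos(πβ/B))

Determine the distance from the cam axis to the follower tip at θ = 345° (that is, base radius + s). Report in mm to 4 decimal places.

seg 1 [0°–150.6°] uniform, h=17: full span → s += 17 → s = 17.0000
seg 2 [150.6°–328.3°] dwell: s stays 17.0000
seg 3 [328.3°–360°] cycloidal, h=11: θ=345° here. β=16.7, B=31.7. 11·(0.5268 − sin(2π·0.5268)/(2π)) = 6.0885 → s = 23.0885
radial distance = base radius + s = 12 + 23.0885 = 35.0885

35.0885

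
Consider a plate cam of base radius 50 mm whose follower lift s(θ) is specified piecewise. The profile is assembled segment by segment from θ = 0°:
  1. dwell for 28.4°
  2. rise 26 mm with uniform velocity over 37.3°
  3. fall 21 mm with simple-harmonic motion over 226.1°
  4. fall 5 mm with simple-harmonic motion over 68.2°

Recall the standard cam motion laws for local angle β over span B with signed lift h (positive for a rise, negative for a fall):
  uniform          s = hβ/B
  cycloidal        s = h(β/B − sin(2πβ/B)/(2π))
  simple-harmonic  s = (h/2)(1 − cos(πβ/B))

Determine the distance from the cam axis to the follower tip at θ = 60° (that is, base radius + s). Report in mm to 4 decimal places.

seg 1 [0°–28.4°] dwell: s stays 0.0000
seg 2 [28.4°–65.7°] uniform, h=26: θ=60° here. β=31.6, B=37.3. 26·31.6/37.3 = 22.0268 → s = 22.0268
radial distance = base radius + s = 50 + 22.0268 = 72.0268

72.0268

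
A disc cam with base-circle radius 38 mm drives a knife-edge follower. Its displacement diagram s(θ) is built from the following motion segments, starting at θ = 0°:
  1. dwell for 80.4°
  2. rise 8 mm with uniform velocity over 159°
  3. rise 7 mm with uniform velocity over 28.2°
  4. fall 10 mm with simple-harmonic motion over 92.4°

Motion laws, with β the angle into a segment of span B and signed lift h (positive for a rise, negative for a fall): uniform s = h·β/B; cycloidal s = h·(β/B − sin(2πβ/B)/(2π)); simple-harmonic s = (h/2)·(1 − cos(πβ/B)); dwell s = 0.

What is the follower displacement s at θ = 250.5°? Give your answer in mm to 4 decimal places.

seg 1 [0°–80.4°] dwell: s stays 0.0000
seg 2 [80.4°–239.4°] uniform, h=8: full span → s += 8 → s = 8.0000
seg 3 [239.4°–267.6°] uniform, h=7: θ=250.5° here. β=11.1, B=28.2. 7·11.1/28.2 = 2.7553 → s = 10.7553

10.7553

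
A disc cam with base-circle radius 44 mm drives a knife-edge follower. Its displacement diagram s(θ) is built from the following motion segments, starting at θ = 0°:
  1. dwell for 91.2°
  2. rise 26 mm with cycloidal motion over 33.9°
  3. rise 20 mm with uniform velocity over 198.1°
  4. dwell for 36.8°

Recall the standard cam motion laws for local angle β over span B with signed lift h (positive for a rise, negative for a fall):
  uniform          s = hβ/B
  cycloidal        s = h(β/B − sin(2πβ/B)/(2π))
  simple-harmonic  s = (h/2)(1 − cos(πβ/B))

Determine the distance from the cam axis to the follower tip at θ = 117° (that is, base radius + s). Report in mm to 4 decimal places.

seg 1 [0°–91.2°] dwell: s stays 0.0000
seg 2 [91.2°–125.1°] cycloidal, h=26: θ=117° here. β=25.8, B=33.9. 26·(0.7611 − sin(2π·0.7611)/(2π)) = 23.9156 → s = 23.9156
radial distance = base radius + s = 44 + 23.9156 = 67.9156

67.9156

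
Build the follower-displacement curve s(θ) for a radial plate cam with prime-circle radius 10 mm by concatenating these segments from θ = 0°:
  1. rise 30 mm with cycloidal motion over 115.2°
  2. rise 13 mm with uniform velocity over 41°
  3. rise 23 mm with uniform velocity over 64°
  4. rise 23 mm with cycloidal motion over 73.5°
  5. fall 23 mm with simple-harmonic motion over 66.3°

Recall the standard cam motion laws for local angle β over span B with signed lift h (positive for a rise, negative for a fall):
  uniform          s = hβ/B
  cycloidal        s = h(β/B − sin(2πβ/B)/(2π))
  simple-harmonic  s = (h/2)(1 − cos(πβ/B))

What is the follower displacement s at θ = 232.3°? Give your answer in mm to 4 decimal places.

seg 1 [0°–115.2°] cycloidal, h=30: full span → s += 30 → s = 30.0000
seg 2 [115.2°–156.2°] uniform, h=13: full span → s += 13 → s = 43.0000
seg 3 [156.2°–220.2°] uniform, h=23: full span → s += 23 → s = 66.0000
seg 4 [220.2°–293.7°] cycloidal, h=23: θ=232.3° here. β=12.1, B=73.5. 23·(0.1646 − sin(2π·0.1646)/(2π)) = 0.6400 → s = 66.6400

66.6400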